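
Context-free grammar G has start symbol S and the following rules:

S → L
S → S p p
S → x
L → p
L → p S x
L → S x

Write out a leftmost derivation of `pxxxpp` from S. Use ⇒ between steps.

S ⇒ Spp ⇒ Lpp ⇒ Sxpp ⇒ Lxpp ⇒ pSxxpp ⇒ pxxxpp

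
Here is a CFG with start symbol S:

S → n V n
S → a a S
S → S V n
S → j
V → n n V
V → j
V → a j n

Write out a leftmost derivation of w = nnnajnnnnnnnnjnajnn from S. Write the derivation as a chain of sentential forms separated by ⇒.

S ⇒ SVn ⇒ SVnVn ⇒ nVnVnVn ⇒ nnnVnVnVn ⇒ nnnajnnVnVn ⇒ nnnajnnnnVnVn ⇒ nnnajnnnnnnVnVn ⇒ nnnajnnnnnnnnVnVn ⇒ nnnajnnnnnnnnjnVn ⇒ nnnajnnnnnnnnjnajnn

S ⇒ SVn   [S → S V n]
SVn ⇒ SVnVn   [S → S V n]
SVnVn ⇒ nVnVnVn   [S → n V n]
nVnVnVn ⇒ nnnVnVnVn   [V → n n V]
nnnVnVnVn ⇒ nnnajnnVnVn   [V → a j n]
nnnajnnVnVn ⇒ nnnajnnnnVnVn   [V → n n V]
nnnajnnnnVnVn ⇒ nnnajnnnnnnVnVn   [V → n n V]
nnnajnnnnnnVnVn ⇒ nnnajnnnnnnnnVnVn   [V → n n V]
nnnajnnnnnnnnVnVn ⇒ nnnajnnnnnnnnjnVn   [V → j]
nnnajnnnnnnnnjnVn ⇒ nnnajnnnnnnnnjnajnn   [V → a j n]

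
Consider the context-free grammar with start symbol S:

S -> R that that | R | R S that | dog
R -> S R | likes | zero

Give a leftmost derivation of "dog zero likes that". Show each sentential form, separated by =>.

S => R S that => S R S that => dog R S that => dog zero S that => dog zero R that => dog zero likes that

S => R S that   [S -> R S that]
R S that => S R S that   [R -> S R]
S R S that => dog R S that   [S -> dog]
dog R S that => dog zero S that   [R -> zero]
dog zero S that => dog zero R that   [S -> R]
dog zero R that => dog zero likes that   [R -> likes]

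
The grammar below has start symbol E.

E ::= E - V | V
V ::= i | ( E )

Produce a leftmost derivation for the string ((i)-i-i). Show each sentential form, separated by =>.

E => V   [E ::= V]
V => (E)   [V ::= ( E )]
(E) => (E-V)   [E ::= E - V]
(E-V) => (E-V-V)   [E ::= E - V]
(E-V-V) => (V-V-V)   [E ::= V]
(V-V-V) => ((E)-V-V)   [V ::= ( E )]
((E)-V-V) => ((V)-V-V)   [E ::= V]
((V)-V-V) => ((i)-V-V)   [V ::= i]
((i)-V-V) => ((i)-i-V)   [V ::= i]
((i)-i-V) => ((i)-i-i)   [V ::= i]

E => V => (E) => (E-V) => (E-V-V) => (V-V-V) => ((E)-V-V) => ((V)-V-V) => ((i)-V-V) => ((i)-i-V) => ((i)-i-i)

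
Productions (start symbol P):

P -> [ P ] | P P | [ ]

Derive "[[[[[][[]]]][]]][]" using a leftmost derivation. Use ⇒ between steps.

P ⇒ PP   [P -> P P]
PP ⇒ [P]P   [P -> [ P ]]
[P]P ⇒ [[P]]P   [P -> [ P ]]
[[P]]P ⇒ [[PP]]P   [P -> P P]
[[PP]]P ⇒ [[[P]P]]P   [P -> [ P ]]
[[[P]P]]P ⇒ [[[[P]]P]]P   [P -> [ P ]]
[[[[P]]P]]P ⇒ [[[[PP]]P]]P   [P -> P P]
[[[[PP]]P]]P ⇒ [[[[[]P]]P]]P   [P -> [ ]]
[[[[[]P]]P]]P ⇒ [[[[[][P]]]P]]P   [P -> [ P ]]
[[[[[][P]]]P]]P ⇒ [[[[[][[]]]]P]]P   [P -> [ ]]
[[[[[][[]]]]P]]P ⇒ [[[[[][[]]]][]]]P   [P -> [ ]]
[[[[[][[]]]][]]]P ⇒ [[[[[][[]]]][]]][]   [P -> [ ]]

P⇒PP⇒[P]P⇒[[P]]P⇒[[PP]]P⇒[[[P]P]]P⇒[[[[P]]P]]P⇒[[[[PP]]P]]P⇒[[[[[]P]]P]]P⇒[[[[[][P]]]P]]P⇒[[[[[][[]]]]P]]P⇒[[[[[][[]]]][]]]P⇒[[[[[][[]]]][]]][]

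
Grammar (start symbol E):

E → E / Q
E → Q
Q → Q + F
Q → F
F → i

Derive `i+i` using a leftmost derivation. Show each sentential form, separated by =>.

E => Q   [E → Q]
Q => Q+F   [Q → Q + F]
Q+F => F+F   [Q → F]
F+F => i+F   [F → i]
i+F => i+i   [F → i]

E => Q => Q+F => F+F => i+F => i+i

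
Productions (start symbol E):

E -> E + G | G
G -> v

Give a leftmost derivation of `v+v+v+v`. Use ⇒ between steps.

E ⇒ E+G   [E -> E + G]
E+G ⇒ E+G+G   [E -> E + G]
E+G+G ⇒ E+G+G+G   [E -> E + G]
E+G+G+G ⇒ G+G+G+G   [E -> G]
G+G+G+G ⇒ v+G+G+G   [G -> v]
v+G+G+G ⇒ v+v+G+G   [G -> v]
v+v+G+G ⇒ v+v+v+G   [G -> v]
v+v+v+G ⇒ v+v+v+v   [G -> v]

E⇒E+G⇒E+G+G⇒E+G+G+G⇒G+G+G+G⇒v+G+G+G⇒v+v+G+G⇒v+v+v+G⇒v+v+v+v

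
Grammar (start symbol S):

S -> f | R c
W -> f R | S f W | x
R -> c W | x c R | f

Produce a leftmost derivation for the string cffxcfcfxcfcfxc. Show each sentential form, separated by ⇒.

S ⇒ Rc   [S -> R c]
Rc ⇒ cWc   [R -> c W]
cWc ⇒ cSfWc   [W -> S f W]
cSfWc ⇒ cffWc   [S -> f]
cffWc ⇒ cffSfWc   [W -> S f W]
cffSfWc ⇒ cffRcfWc   [S -> R c]
cffRcfWc ⇒ cffxcRcfWc   [R -> x c R]
cffxcRcfWc ⇒ cffxcfcfWc   [R -> f]
cffxcfcfWc ⇒ cffxcfcfSfWc   [W -> S f W]
cffxcfcfSfWc ⇒ cffxcfcfRcfWc   [S -> R c]
cffxcfcfRcfWc ⇒ cffxcfcfxcRcfWc   [R -> x c R]
cffxcfcfxcRcfWc ⇒ cffxcfcfxcfcfWc   [R -> f]
cffxcfcfxcfcfWc ⇒ cffxcfcfxcfcfxc   [W -> x]

S ⇒ Rc ⇒ cWc ⇒ cSfWc ⇒ cffWc ⇒ cffSfWc ⇒ cffRcfWc ⇒ cffxcRcfWc ⇒ cffxcfcfWc ⇒ cffxcfcfSfWc ⇒ cffxcfcfRcfWc ⇒ cffxcfcfxcRcfWc ⇒ cffxcfcfxcfcfWc ⇒ cffxcfcfxcfcfxc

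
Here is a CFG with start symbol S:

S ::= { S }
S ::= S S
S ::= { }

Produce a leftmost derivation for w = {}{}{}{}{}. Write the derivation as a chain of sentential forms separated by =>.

S => SS => SSS => SSSS => SSSSS => {}SSSS => {}{}SSS => {}{}{}SS => {}{}{}{}S => {}{}{}{}{}

S => SS   [S ::= S S]
SS => SSS   [S ::= S S]
SSS => SSSS   [S ::= S S]
SSSS => SSSSS   [S ::= S S]
SSSSS => {}SSSS   [S ::= { }]
{}SSSS => {}{}SSS   [S ::= { }]
{}{}SSS => {}{}{}SS   [S ::= { }]
{}{}{}SS => {}{}{}{}S   [S ::= { }]
{}{}{}{}S => {}{}{}{}{}   [S ::= { }]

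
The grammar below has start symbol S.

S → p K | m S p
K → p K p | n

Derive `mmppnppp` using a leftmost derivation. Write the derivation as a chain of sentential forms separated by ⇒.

S ⇒ mSp   [S → m S p]
mSp ⇒ mmSpp   [S → m S p]
mmSpp ⇒ mmpKpp   [S → p K]
mmpKpp ⇒ mmppKppp   [K → p K p]
mmppKppp ⇒ mmppnppp   [K → n]

S ⇒ mSp ⇒ mmSpp ⇒ mmpKpp ⇒ mmppKppp ⇒ mmppnppp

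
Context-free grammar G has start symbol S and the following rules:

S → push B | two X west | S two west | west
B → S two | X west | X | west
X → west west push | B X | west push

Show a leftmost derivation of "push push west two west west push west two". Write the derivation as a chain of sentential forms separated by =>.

S => push B   [S → push B]
push B => push S two   [B → S two]
push S two => push push B two   [S → push B]
push push B two => push push X west two   [B → X west]
push push X west two => push push B X west two   [X → B X]
push push B X west two => push push S two X west two   [B → S two]
push push S two X west two => push push west two X west two   [S → west]
push push west two X west two => push push west two west west push west two   [X → west west push]

S => push B => push S two => push push B two => push push X west two => push push B X west two => push push S two X west two => push push west two X west two => push push west two west west push west two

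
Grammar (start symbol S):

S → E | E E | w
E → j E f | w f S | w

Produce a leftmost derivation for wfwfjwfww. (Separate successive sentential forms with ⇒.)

S ⇒ E ⇒ wfS ⇒ wfEE ⇒ wfwfSE ⇒ wfwfEEE ⇒ wfwfjEfEE ⇒ wfwfjwfEE ⇒ wfwfjwfwE ⇒ wfwfjwfww

S ⇒ E   [S → E]
E ⇒ wfS   [E → w f S]
wfS ⇒ wfEE   [S → E E]
wfEE ⇒ wfwfSE   [E → w f S]
wfwfSE ⇒ wfwfEEE   [S → E E]
wfwfEEE ⇒ wfwfjEfEE   [E → j E f]
wfwfjEfEE ⇒ wfwfjwfEE   [E → w]
wfwfjwfEE ⇒ wfwfjwfwE   [E → w]
wfwfjwfwE ⇒ wfwfjwfww   [E → w]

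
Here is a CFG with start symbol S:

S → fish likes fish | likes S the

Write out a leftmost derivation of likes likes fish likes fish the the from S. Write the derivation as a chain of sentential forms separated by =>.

S => likes S the   [S → likes S the]
likes S the => likes likes S the the   [S → likes S the]
likes likes S the the => likes likes fish likes fish the the   [S → fish likes fish]

S => likes S the => likes likes S the the => likes likes fish likes fish the the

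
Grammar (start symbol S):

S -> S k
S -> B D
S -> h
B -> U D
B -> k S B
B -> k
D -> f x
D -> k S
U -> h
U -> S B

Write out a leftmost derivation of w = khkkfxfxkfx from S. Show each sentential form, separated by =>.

S => BD => kSBD => kBDBD => kUDDBD => khDDBD => khkSDBD => khkBDDBD => khkkDDBD => khkkfxDBD => khkkfxfxBD => khkkfxfxkD => khkkfxfxkfx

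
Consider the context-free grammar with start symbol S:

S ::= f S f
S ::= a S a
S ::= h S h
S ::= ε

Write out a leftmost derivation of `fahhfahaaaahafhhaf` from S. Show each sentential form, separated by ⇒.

S ⇒ fSf   [S ::= f S f]
fSf ⇒ faSaf   [S ::= a S a]
faSaf ⇒ fahShaf   [S ::= h S h]
fahShaf ⇒ fahhShhaf   [S ::= h S h]
fahhShhaf ⇒ fahhfSfhhaf   [S ::= f S f]
fahhfSfhhaf ⇒ fahhfaSafhhaf   [S ::= a S a]
fahhfaSafhhaf ⇒ fahhfahShafhhaf   [S ::= h S h]
fahhfahShafhhaf ⇒ fahhfahaSahafhhaf   [S ::= a S a]
fahhfahaSahafhhaf ⇒ fahhfahaaSaahafhhaf   [S ::= a S a]
fahhfahaaSaahafhhaf ⇒ fahhfahaaaahafhhaf   [S ::= ε]

S ⇒ fSf ⇒ faSaf ⇒ fahShaf ⇒ fahhShhaf ⇒ fahhfSfhhaf ⇒ fahhfaSafhhaf ⇒ fahhfahShafhhaf ⇒ fahhfahaSahafhhaf ⇒ fahhfahaaSaahafhhaf ⇒ fahhfahaaaahafhhaf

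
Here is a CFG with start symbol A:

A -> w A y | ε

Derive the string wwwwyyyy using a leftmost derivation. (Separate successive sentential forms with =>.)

A => wAy => wwAyy => wwwAyyy => wwwwAyyyy => wwwwyyyy

A => wAy   [A -> w A y]
wAy => wwAyy   [A -> w A y]
wwAyy => wwwAyyy   [A -> w A y]
wwwAyyy => wwwwAyyyy   [A -> w A y]
wwwwAyyyy => wwwwyyyy   [A -> ε]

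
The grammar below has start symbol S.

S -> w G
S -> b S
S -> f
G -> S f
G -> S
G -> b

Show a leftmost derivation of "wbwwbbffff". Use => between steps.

S => wG   [S -> w G]
wG => wSf   [G -> S f]
wSf => wbSf   [S -> b S]
wbSf => wbwGf   [S -> w G]
wbwGf => wbwSff   [G -> S f]
wbwSff => wbwwGff   [S -> w G]
wbwwGff => wbwwSfff   [G -> S f]
wbwwSfff => wbwwbSfff   [S -> b S]
wbwwbSfff => wbwwbbSfff   [S -> b S]
wbwwbbSfff => wbwwbbffff   [S -> f]

S=>wG=>wSf=>wbSf=>wbwGf=>wbwSff=>wbwwGff=>wbwwSfff=>wbwwbSfff=>wbwwbbSfff=>wbwwbbffff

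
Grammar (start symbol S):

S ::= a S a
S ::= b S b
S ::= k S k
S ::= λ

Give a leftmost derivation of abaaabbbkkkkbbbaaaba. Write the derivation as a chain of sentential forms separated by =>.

S => aSa => abSba => abaSaba => abaaSaaba => abaaaSaaaba => abaaabSbaaaba => abaaabbSbbaaaba => abaaabbbSbbbaaaba => abaaabbbkSkbbbaaaba => abaaabbbkkSkkbbbaaaba => abaaabbbkkkkbbbaaaba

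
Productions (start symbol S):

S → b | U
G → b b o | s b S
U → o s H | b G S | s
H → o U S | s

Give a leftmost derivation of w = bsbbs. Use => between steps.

S => U   [S → U]
U => bGS   [U → b G S]
bGS => bsbSS   [G → s b S]
bsbSS => bsbbS   [S → b]
bsbbS => bsbbU   [S → U]
bsbbU => bsbbs   [U → s]

S => U => bGS => bsbSS => bsbbS => bsbbU => bsbbs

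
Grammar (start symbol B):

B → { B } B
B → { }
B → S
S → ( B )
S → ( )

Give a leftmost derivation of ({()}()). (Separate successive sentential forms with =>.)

B => S   [B → S]
S => (B)   [S → ( B )]
(B) => ({B}B)   [B → { B } B]
({B}B) => ({S}B)   [B → S]
({S}B) => ({()}B)   [S → ( )]
({()}B) => ({()}S)   [B → S]
({()}S) => ({()}())   [S → ( )]

B=>S=>(B)=>({B}B)=>({S}B)=>({()}B)=>({()}S)=>({()}())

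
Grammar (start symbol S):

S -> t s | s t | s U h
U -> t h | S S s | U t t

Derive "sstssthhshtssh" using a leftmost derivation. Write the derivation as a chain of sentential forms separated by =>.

S => sUh => sSSsh => ssUhSsh => ssSSshSsh => sstsSshSsh => sstssUhshSsh => sstssthhshSsh => sstssthhshtssh

S => sUh   [S -> s U h]
sUh => sSSsh   [U -> S S s]
sSSsh => ssUhSsh   [S -> s U h]
ssUhSsh => ssSSshSsh   [U -> S S s]
ssSSshSsh => sstsSshSsh   [S -> t s]
sstsSshSsh => sstssUhshSsh   [S -> s U h]
sstssUhshSsh => sstssthhshSsh   [U -> t h]
sstssthhshSsh => sstssthhshtssh   [S -> t s]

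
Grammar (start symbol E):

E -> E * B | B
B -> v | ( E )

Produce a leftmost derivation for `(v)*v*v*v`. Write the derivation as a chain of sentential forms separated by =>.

E => E*B => E*B*B => E*B*B*B => B*B*B*B => (E)*B*B*B => (B)*B*B*B => (v)*B*B*B => (v)*v*B*B => (v)*v*v*B => (v)*v*v*v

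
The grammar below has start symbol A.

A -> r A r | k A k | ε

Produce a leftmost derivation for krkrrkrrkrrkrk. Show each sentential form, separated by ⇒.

A ⇒ kAk   [A -> k A k]
kAk ⇒ krArk   [A -> r A r]
krArk ⇒ krkAkrk   [A -> k A k]
krkAkrk ⇒ krkrArkrk   [A -> r A r]
krkrArkrk ⇒ krkrrArrkrk   [A -> r A r]
krkrrArrkrk ⇒ krkrrkAkrrkrk   [A -> k A k]
krkrrkAkrrkrk ⇒ krkrrkrArkrrkrk   [A -> r A r]
krkrrkrArkrrkrk ⇒ krkrrkrrkrrkrk   [A -> ε]

A ⇒ kAk ⇒ krArk ⇒ krkAkrk ⇒ krkrArkrk ⇒ krkrrArrkrk ⇒ krkrrkAkrrkrk ⇒ krkrrkrArkrrkrk ⇒ krkrrkrrkrrkrk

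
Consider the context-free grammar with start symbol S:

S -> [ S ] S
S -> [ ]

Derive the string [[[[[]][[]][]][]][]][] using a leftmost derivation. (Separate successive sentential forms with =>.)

S=>[S]S=>[[S]S]S=>[[[S]S]S]S=>[[[[S]S]S]S]S=>[[[[[]]S]S]S]S=>[[[[[]][S]S]S]S]S=>[[[[[]][[]]S]S]S]S=>[[[[[]][[]][]]S]S]S=>[[[[[]][[]][]][]]S]S=>[[[[[]][[]][]][]][]]S=>[[[[[]][[]][]][]][]][]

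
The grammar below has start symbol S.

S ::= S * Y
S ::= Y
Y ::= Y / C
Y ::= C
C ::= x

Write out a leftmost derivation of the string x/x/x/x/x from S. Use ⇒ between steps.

S ⇒ Y ⇒ Y/C ⇒ Y/C/C ⇒ Y/C/C/C ⇒ Y/C/C/C/C ⇒ C/C/C/C/C ⇒ x/C/C/C/C ⇒ x/x/C/C/C ⇒ x/x/x/C/C ⇒ x/x/x/x/C ⇒ x/x/x/x/x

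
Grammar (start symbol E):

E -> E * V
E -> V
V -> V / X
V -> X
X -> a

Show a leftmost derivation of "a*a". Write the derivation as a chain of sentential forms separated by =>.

E => E*V => V*V => X*V => a*V => a*X => a*a

E => E*V   [E -> E * V]
E*V => V*V   [E -> V]
V*V => X*V   [V -> X]
X*V => a*V   [X -> a]
a*V => a*X   [V -> X]
a*X => a*a   [X -> a]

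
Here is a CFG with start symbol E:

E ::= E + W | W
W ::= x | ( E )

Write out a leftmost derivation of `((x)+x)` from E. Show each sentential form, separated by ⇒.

E ⇒ W   [E ::= W]
W ⇒ (E)   [W ::= ( E )]
(E) ⇒ (E+W)   [E ::= E + W]
(E+W) ⇒ (W+W)   [E ::= W]
(W+W) ⇒ ((E)+W)   [W ::= ( E )]
((E)+W) ⇒ ((W)+W)   [E ::= W]
((W)+W) ⇒ ((x)+W)   [W ::= x]
((x)+W) ⇒ ((x)+x)   [W ::= x]

E ⇒ W ⇒ (E) ⇒ (E+W) ⇒ (W+W) ⇒ ((E)+W) ⇒ ((W)+W) ⇒ ((x)+W) ⇒ ((x)+x)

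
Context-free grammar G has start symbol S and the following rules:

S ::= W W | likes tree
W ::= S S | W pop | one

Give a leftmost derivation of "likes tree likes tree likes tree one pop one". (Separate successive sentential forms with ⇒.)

S ⇒ W W ⇒ W pop W ⇒ S S pop W ⇒ likes tree S pop W ⇒ likes tree W W pop W ⇒ likes tree S S W pop W ⇒ likes tree likes tree S W pop W ⇒ likes tree likes tree likes tree W pop W ⇒ likes tree likes tree likes tree one pop W ⇒ likes tree likes tree likes tree one pop one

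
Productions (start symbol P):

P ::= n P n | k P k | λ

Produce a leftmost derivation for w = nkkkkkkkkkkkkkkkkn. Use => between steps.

P => nPn   [P ::= n P n]
nPn => nkPkn   [P ::= k P k]
nkPkn => nkkPkkn   [P ::= k P k]
nkkPkkn => nkkkPkkkn   [P ::= k P k]
nkkkPkkkn => nkkkkPkkkkn   [P ::= k P k]
nkkkkPkkkkn => nkkkkkPkkkkkn   [P ::= k P k]
nkkkkkPkkkkkn => nkkkkkkPkkkkkkn   [P ::= k P k]
nkkkkkkPkkkkkkn => nkkkkkkkPkkkkkkkn   [P ::= k P k]
nkkkkkkkPkkkkkkkn => nkkkkkkkkPkkkkkkkkn   [P ::= k P k]
nkkkkkkkkPkkkkkkkkn => nkkkkkkkkkkkkkkkkn   [P ::= λ]

P => nPn => nkPkn => nkkPkkn => nkkkPkkkn => nkkkkPkkkkn => nkkkkkPkkkkkn => nkkkkkkPkkkkkkn => nkkkkkkkPkkkkkkkn => nkkkkkkkkPkkkkkkkkn => nkkkkkkkkkkkkkkkkn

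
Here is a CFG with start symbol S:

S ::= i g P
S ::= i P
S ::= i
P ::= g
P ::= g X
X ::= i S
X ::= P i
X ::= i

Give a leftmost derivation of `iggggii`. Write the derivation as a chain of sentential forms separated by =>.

S => igP => iggX => iggPi => igggXi => igggPii => iggggii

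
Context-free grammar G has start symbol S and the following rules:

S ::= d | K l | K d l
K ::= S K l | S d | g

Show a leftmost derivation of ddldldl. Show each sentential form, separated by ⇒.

S ⇒ Kl   [S ::= K l]
Kl ⇒ Sdl   [K ::= S d]
Sdl ⇒ Kldl   [S ::= K l]
Kldl ⇒ Sdldl   [K ::= S d]
Sdldl ⇒ Kldldl   [S ::= K l]
Kldldl ⇒ Sdldldl   [K ::= S d]
Sdldldl ⇒ ddldldl   [S ::= d]

S⇒Kl⇒Sdl⇒Kldl⇒Sdldl⇒Kldldl⇒Sdldldl⇒ddldldl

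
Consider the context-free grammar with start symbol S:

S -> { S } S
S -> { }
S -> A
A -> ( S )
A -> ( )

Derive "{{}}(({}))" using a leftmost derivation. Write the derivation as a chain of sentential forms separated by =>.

S=>{S}S=>{{}}S=>{{}}A=>{{}}(S)=>{{}}(A)=>{{}}((S))=>{{}}(({}))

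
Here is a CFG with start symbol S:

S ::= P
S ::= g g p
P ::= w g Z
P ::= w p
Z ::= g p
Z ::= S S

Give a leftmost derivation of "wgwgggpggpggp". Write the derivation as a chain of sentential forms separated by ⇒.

S ⇒ P   [S ::= P]
P ⇒ wgZ   [P ::= w g Z]
wgZ ⇒ wgSS   [Z ::= S S]
wgSS ⇒ wgPS   [S ::= P]
wgPS ⇒ wgwgZS   [P ::= w g Z]
wgwgZS ⇒ wgwgSSS   [Z ::= S S]
wgwgSSS ⇒ wgwgggpSS   [S ::= g g p]
wgwgggpSS ⇒ wgwgggpggpS   [S ::= g g p]
wgwgggpggpS ⇒ wgwgggpggpggp   [S ::= g g p]

S ⇒ P ⇒ wgZ ⇒ wgSS ⇒ wgPS ⇒ wgwgZS ⇒ wgwgSSS ⇒ wgwgggpSS ⇒ wgwgggpggpS ⇒ wgwgggpggpggp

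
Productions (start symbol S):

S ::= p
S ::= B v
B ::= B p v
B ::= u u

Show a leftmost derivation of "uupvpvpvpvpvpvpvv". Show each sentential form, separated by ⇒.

S ⇒ Bv   [S ::= B v]
Bv ⇒ Bpvv   [B ::= B p v]
Bpvv ⇒ Bpvpvv   [B ::= B p v]
Bpvpvv ⇒ Bpvpvpvv   [B ::= B p v]
Bpvpvpvv ⇒ Bpvpvpvpvv   [B ::= B p v]
Bpvpvpvpvv ⇒ Bpvpvpvpvpvv   [B ::= B p v]
Bpvpvpvpvpvv ⇒ Bpvpvpvpvpvpvv   [B ::= B p v]
Bpvpvpvpvpvpvv ⇒ Bpvpvpvpvpvpvpvv   [B ::= B p v]
Bpvpvpvpvpvpvpvv ⇒ uupvpvpvpvpvpvpvv   [B ::= u u]

S⇒Bv⇒Bpvv⇒Bpvpvv⇒Bpvpvpvv⇒Bpvpvpvpvv⇒Bpvpvpvpvpvv⇒Bpvpvpvpvpvpvv⇒Bpvpvpvpvpvpvpvv⇒uupvpvpvpvpvpvpvv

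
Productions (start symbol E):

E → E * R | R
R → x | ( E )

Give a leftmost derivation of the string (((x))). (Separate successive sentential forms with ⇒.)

E ⇒ R   [E → R]
R ⇒ (E)   [R → ( E )]
(E) ⇒ (R)   [E → R]
(R) ⇒ ((E))   [R → ( E )]
((E)) ⇒ ((R))   [E → R]
((R)) ⇒ (((E)))   [R → ( E )]
(((E))) ⇒ (((R)))   [E → R]
(((R))) ⇒ (((x)))   [R → x]

E ⇒ R ⇒ (E) ⇒ (R) ⇒ ((E)) ⇒ ((R)) ⇒ (((E))) ⇒ (((R))) ⇒ (((x)))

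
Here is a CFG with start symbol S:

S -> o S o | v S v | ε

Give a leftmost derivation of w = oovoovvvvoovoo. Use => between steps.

S=>oSo=>ooSoo=>oovSvoo=>oovoSovoo=>oovooSoovoo=>oovoovSvoovoo=>oovoovvSvvoovoo=>oovoovvvvoovoo

S => oSo   [S -> o S o]
oSo => ooSoo   [S -> o S o]
ooSoo => oovSvoo   [S -> v S v]
oovSvoo => oovoSovoo   [S -> o S o]
oovoSovoo => oovooSoovoo   [S -> o S o]
oovooSoovoo => oovoovSvoovoo   [S -> v S v]
oovoovSvoovoo => oovoovvSvvoovoo   [S -> v S v]
oovoovvSvvoovoo => oovoovvvvoovoo   [S -> ε]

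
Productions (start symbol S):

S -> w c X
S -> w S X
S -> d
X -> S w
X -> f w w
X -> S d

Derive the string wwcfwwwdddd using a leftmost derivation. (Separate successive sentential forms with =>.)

S => wSX   [S -> w S X]
wSX => wwcXX   [S -> w c X]
wwcXX => wwcfwwX   [X -> f w w]
wwcfwwX => wwcfwwSd   [X -> S d]
wwcfwwSd => wwcfwwwSXd   [S -> w S X]
wwcfwwwSXd => wwcfwwwdXd   [S -> d]
wwcfwwwdXd => wwcfwwwdSdd   [X -> S d]
wwcfwwwdSdd => wwcfwwwdddd   [S -> d]

S => wSX => wwcXX => wwcfwwX => wwcfwwSd => wwcfwwwSXd => wwcfwwwdXd => wwcfwwwdSdd => wwcfwwwdddd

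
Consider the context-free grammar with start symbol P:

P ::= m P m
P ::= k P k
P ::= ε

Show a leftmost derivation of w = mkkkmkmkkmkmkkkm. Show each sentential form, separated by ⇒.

P ⇒ mPm   [P ::= m P m]
mPm ⇒ mkPkm   [P ::= k P k]
mkPkm ⇒ mkkPkkm   [P ::= k P k]
mkkPkkm ⇒ mkkkPkkkm   [P ::= k P k]
mkkkPkkkm ⇒ mkkkmPmkkkm   [P ::= m P m]
mkkkmPmkkkm ⇒ mkkkmkPkmkkkm   [P ::= k P k]
mkkkmkPkmkkkm ⇒ mkkkmkmPmkmkkkm   [P ::= m P m]
mkkkmkmPmkmkkkm ⇒ mkkkmkmkPkmkmkkkm   [P ::= k P k]
mkkkmkmkPkmkmkkkm ⇒ mkkkmkmkkmkmkkkm   [P ::= ε]

P ⇒ mPm ⇒ mkPkm ⇒ mkkPkkm ⇒ mkkkPkkkm ⇒ mkkkmPmkkkm ⇒ mkkkmkPkmkkkm ⇒ mkkkmkmPmkmkkkm ⇒ mkkkmkmkPkmkmkkkm ⇒ mkkkmkmkkmkmkkkm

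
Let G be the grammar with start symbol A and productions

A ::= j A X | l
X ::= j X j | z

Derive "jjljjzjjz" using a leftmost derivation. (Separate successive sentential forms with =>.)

A => jAX   [A ::= j A X]
jAX => jjAXX   [A ::= j A X]
jjAXX => jjlXX   [A ::= l]
jjlXX => jjljXjX   [X ::= j X j]
jjljXjX => jjljjXjjX   [X ::= j X j]
jjljjXjjX => jjljjzjjX   [X ::= z]
jjljjzjjX => jjljjzjjz   [X ::= z]

A => jAX => jjAXX => jjlXX => jjljXjX => jjljjXjjX => jjljjzjjX => jjljjzjjz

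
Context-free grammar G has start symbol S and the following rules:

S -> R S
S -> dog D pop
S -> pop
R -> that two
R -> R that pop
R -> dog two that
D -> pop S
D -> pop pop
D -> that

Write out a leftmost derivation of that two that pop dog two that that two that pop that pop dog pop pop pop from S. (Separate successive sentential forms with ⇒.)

S ⇒ R S ⇒ R that pop S ⇒ that two that pop S ⇒ that two that pop R S ⇒ that two that pop dog two that S ⇒ that two that pop dog two that R S ⇒ that two that pop dog two that R that pop S ⇒ that two that pop dog two that R that pop that pop S ⇒ that two that pop dog two that that two that pop that pop S ⇒ that two that pop dog two that that two that pop that pop dog D pop ⇒ that two that pop dog two that that two that pop that pop dog pop pop pop

S ⇒ R S   [S -> R S]
R S ⇒ R that pop S   [R -> R that pop]
R that pop S ⇒ that two that pop S   [R -> that two]
that two that pop S ⇒ that two that pop R S   [S -> R S]
that two that pop R S ⇒ that two that pop dog two that S   [R -> dog two that]
that two that pop dog two that S ⇒ that two that pop dog two that R S   [S -> R S]
that two that pop dog two that R S ⇒ that two that pop dog two that R that pop S   [R -> R that pop]
that two that pop dog two that R that pop S ⇒ that two that pop dog two that R that pop that pop S   [R -> R that pop]
that two that pop dog two that R that pop that pop S ⇒ that two that pop dog two that that two that pop that pop S   [R -> that two]
that two that pop dog two that that two that pop that pop S ⇒ that two that pop dog two that that two that pop that pop dog D pop   [S -> dog D pop]
that two that pop dog two that that two that pop that pop dog D pop ⇒ that two that pop dog two that that two that pop that pop dog pop pop pop   [D -> pop pop]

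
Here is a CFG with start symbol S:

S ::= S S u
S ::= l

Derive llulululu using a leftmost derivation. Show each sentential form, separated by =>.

S=>SSu=>SSuSu=>SSuSuSu=>SSuSuSuSu=>lSuSuSuSu=>lluSuSuSu=>lluluSuSu=>llululuSu=>llulululu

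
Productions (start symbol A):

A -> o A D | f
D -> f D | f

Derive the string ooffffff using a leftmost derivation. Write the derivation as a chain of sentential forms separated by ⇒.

A ⇒ oAD   [A -> o A D]
oAD ⇒ ooADD   [A -> o A D]
ooADD ⇒ oofDD   [A -> f]
oofDD ⇒ ooffDD   [D -> f D]
ooffDD ⇒ oofffDD   [D -> f D]
oofffDD ⇒ ooffffD   [D -> f]
ooffffD ⇒ oofffffD   [D -> f D]
oofffffD ⇒ ooffffff   [D -> f]

A⇒oAD⇒ooADD⇒oofDD⇒ooffDD⇒oofffDD⇒ooffffD⇒oofffffD⇒ooffffff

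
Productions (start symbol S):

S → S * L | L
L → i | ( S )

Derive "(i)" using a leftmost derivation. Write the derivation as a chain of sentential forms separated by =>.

S => L   [S → L]
L => (S)   [L → ( S )]
(S) => (L)   [S → L]
(L) => (i)   [L → i]

S => L => (S) => (L) => (i)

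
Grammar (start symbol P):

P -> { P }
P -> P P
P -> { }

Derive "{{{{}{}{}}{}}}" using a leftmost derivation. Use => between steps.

P => {P} => {{P}} => {{PP}} => {{{P}P}} => {{{PP}P}} => {{{{}P}P}} => {{{{}PP}P}} => {{{{}{}P}P}} => {{{{}{}{}}P}} => {{{{}{}{}}{}}}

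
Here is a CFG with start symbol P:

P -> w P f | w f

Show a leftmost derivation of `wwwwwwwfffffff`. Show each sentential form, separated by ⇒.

P ⇒ wPf ⇒ wwPff ⇒ wwwPfff ⇒ wwwwPffff ⇒ wwwwwPfffff ⇒ wwwwwwPffffff ⇒ wwwwwwwfffffff

P ⇒ wPf   [P -> w P f]
wPf ⇒ wwPff   [P -> w P f]
wwPff ⇒ wwwPfff   [P -> w P f]
wwwPfff ⇒ wwwwPffff   [P -> w P f]
wwwwPffff ⇒ wwwwwPfffff   [P -> w P f]
wwwwwPfffff ⇒ wwwwwwPffffff   [P -> w P f]
wwwwwwPffffff ⇒ wwwwwwwfffffff   [P -> w f]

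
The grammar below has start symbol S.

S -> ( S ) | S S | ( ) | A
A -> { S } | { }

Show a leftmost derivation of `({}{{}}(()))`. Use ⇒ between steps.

S ⇒ (S) ⇒ (SS) ⇒ (AS) ⇒ ({}S) ⇒ ({}SS) ⇒ ({}AS) ⇒ ({}{S}S) ⇒ ({}{A}S) ⇒ ({}{{}}S) ⇒ ({}{{}}(S)) ⇒ ({}{{}}(()))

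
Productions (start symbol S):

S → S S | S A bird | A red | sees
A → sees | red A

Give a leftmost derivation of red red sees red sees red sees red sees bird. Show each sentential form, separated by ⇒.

S ⇒ S A bird ⇒ S S A bird ⇒ A red S A bird ⇒ red A red S A bird ⇒ red red A red S A bird ⇒ red red sees red S A bird ⇒ red red sees red S S A bird ⇒ red red sees red sees S A bird ⇒ red red sees red sees A red A bird ⇒ red red sees red sees red A red A bird ⇒ red red sees red sees red sees red A bird ⇒ red red sees red sees red sees red sees bird

S ⇒ S A bird   [S → S A bird]
S A bird ⇒ S S A bird   [S → S S]
S S A bird ⇒ A red S A bird   [S → A red]
A red S A bird ⇒ red A red S A bird   [A → red A]
red A red S A bird ⇒ red red A red S A bird   [A → red A]
red red A red S A bird ⇒ red red sees red S A bird   [A → sees]
red red sees red S A bird ⇒ red red sees red S S A bird   [S → S S]
red red sees red S S A bird ⇒ red red sees red sees S A bird   [S → sees]
red red sees red sees S A bird ⇒ red red sees red sees A red A bird   [S → A red]
red red sees red sees A red A bird ⇒ red red sees red sees red A red A bird   [A → red A]
red red sees red sees red A red A bird ⇒ red red sees red sees red sees red A bird   [A → sees]
red red sees red sees red sees red A bird ⇒ red red sees red sees red sees red sees bird   [A → sees]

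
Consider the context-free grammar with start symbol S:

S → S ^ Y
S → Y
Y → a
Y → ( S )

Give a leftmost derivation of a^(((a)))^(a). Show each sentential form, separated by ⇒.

S ⇒ S^Y   [S → S ^ Y]
S^Y ⇒ S^Y^Y   [S → S ^ Y]
S^Y^Y ⇒ Y^Y^Y   [S → Y]
Y^Y^Y ⇒ a^Y^Y   [Y → a]
a^Y^Y ⇒ a^(S)^Y   [Y → ( S )]
a^(S)^Y ⇒ a^(Y)^Y   [S → Y]
a^(Y)^Y ⇒ a^((S))^Y   [Y → ( S )]
a^((S))^Y ⇒ a^((Y))^Y   [S → Y]
a^((Y))^Y ⇒ a^(((S)))^Y   [Y → ( S )]
a^(((S)))^Y ⇒ a^(((Y)))^Y   [S → Y]
a^(((Y)))^Y ⇒ a^(((a)))^Y   [Y → a]
a^(((a)))^Y ⇒ a^(((a)))^(S)   [Y → ( S )]
a^(((a)))^(S) ⇒ a^(((a)))^(Y)   [S → Y]
a^(((a)))^(Y) ⇒ a^(((a)))^(a)   [Y → a]

S ⇒ S^Y ⇒ S^Y^Y ⇒ Y^Y^Y ⇒ a^Y^Y ⇒ a^(S)^Y ⇒ a^(Y)^Y ⇒ a^((S))^Y ⇒ a^((Y))^Y ⇒ a^(((S)))^Y ⇒ a^(((Y)))^Y ⇒ a^(((a)))^Y ⇒ a^(((a)))^(S) ⇒ a^(((a)))^(Y) ⇒ a^(((a)))^(a)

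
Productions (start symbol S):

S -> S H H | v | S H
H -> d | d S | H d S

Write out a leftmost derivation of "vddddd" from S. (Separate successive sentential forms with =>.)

S => SHH   [S -> S H H]
SHH => SHHHH   [S -> S H H]
SHHHH => SHHHHH   [S -> S H]
SHHHHH => vHHHHH   [S -> v]
vHHHHH => vdHHHH   [H -> d]
vdHHHH => vddHHH   [H -> d]
vddHHH => vdddHH   [H -> d]
vdddHH => vddddH   [H -> d]
vddddH => vddddd   [H -> d]

S => SHH => SHHHH => SHHHHH => vHHHHH => vdHHHH => vddHHH => vdddHH => vddddH => vddddd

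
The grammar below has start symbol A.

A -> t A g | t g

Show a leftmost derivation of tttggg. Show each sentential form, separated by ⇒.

A ⇒ tAg ⇒ ttAgg ⇒ tttggg

A ⇒ tAg   [A -> t A g]
tAg ⇒ ttAgg   [A -> t A g]
ttAgg ⇒ tttggg   [A -> t g]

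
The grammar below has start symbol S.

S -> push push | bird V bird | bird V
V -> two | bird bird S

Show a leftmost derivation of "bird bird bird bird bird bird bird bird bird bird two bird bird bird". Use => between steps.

S => bird V bird => bird bird bird S bird => bird bird bird bird V bird => bird bird bird bird bird bird S bird => bird bird bird bird bird bird bird V bird bird => bird bird bird bird bird bird bird bird bird S bird bird => bird bird bird bird bird bird bird bird bird bird V bird bird bird => bird bird bird bird bird bird bird bird bird bird two bird bird bird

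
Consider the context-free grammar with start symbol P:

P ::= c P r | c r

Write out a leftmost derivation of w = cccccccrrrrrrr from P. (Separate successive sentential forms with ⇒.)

P ⇒ cPr ⇒ ccPrr ⇒ cccPrrr ⇒ ccccPrrrr ⇒ cccccPrrrrr ⇒ ccccccPrrrrrr ⇒ cccccccrrrrrrr

P ⇒ cPr   [P ::= c P r]
cPr ⇒ ccPrr   [P ::= c P r]
ccPrr ⇒ cccPrrr   [P ::= c P r]
cccPrrr ⇒ ccccPrrrr   [P ::= c P r]
ccccPrrrr ⇒ cccccPrrrrr   [P ::= c P r]
cccccPrrrrr ⇒ ccccccPrrrrrr   [P ::= c P r]
ccccccPrrrrrr ⇒ cccccccrrrrrrr   [P ::= c r]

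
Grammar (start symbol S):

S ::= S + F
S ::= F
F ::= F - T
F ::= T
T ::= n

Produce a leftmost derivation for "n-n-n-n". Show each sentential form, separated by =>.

S => F => F-T => F-T-T => F-T-T-T => T-T-T-T => n-T-T-T => n-n-T-T => n-n-n-T => n-n-n-n

S => F   [S ::= F]
F => F-T   [F ::= F - T]
F-T => F-T-T   [F ::= F - T]
F-T-T => F-T-T-T   [F ::= F - T]
F-T-T-T => T-T-T-T   [F ::= T]
T-T-T-T => n-T-T-T   [T ::= n]
n-T-T-T => n-n-T-T   [T ::= n]
n-n-T-T => n-n-n-T   [T ::= n]
n-n-n-T => n-n-n-n   [T ::= n]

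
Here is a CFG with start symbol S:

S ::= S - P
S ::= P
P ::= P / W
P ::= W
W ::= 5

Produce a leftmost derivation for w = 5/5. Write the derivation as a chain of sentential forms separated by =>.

S=>P=>P/W=>W/W=>5/W=>5/5

S => P   [S ::= P]
P => P/W   [P ::= P / W]
P/W => W/W   [P ::= W]
W/W => 5/W   [W ::= 5]
5/W => 5/5   [W ::= 5]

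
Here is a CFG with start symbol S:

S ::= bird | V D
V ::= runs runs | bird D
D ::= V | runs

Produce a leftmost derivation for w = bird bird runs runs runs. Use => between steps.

S => V D   [S ::= V D]
V D => bird D D   [V ::= bird D]
bird D D => bird V D   [D ::= V]
bird V D => bird bird D D   [V ::= bird D]
bird bird D D => bird bird V D   [D ::= V]
bird bird V D => bird bird runs runs D   [V ::= runs runs]
bird bird runs runs D => bird bird runs runs runs   [D ::= runs]

S => V D => bird D D => bird V D => bird bird D D => bird bird V D => bird bird runs runs D => bird bird runs runs runs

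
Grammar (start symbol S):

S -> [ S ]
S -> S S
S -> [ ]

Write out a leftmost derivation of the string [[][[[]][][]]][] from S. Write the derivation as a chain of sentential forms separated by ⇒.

S⇒SS⇒[S]S⇒[SS]S⇒[[]S]S⇒[[][S]]S⇒[[][SS]]S⇒[[][SSS]]S⇒[[][[S]SS]]S⇒[[][[[]]SS]]S⇒[[][[[]][]S]]S⇒[[][[[]][][]]]S⇒[[][[[]][][]]][]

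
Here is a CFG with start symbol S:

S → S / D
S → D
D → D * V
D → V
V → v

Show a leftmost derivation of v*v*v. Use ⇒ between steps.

S ⇒ D   [S → D]
D ⇒ D*V   [D → D * V]
D*V ⇒ D*V*V   [D → D * V]
D*V*V ⇒ V*V*V   [D → V]
V*V*V ⇒ v*V*V   [V → v]
v*V*V ⇒ v*v*V   [V → v]
v*v*V ⇒ v*v*v   [V → v]

S⇒D⇒D*V⇒D*V*V⇒V*V*V⇒v*V*V⇒v*v*V⇒v*v*v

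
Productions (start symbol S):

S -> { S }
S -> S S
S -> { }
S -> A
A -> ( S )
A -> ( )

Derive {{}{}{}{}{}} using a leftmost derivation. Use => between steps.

S => {S} => {SS} => {SSS} => {SSSS} => {SSSSS} => {{}SSSS} => {{}{}SSS} => {{}{}{}SS} => {{}{}{}{}S} => {{}{}{}{}{}}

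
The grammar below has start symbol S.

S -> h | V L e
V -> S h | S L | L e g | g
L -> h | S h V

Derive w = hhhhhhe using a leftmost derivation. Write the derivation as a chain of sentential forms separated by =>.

S => VLe => SLLe => hLLe => hhLe => hhShVe => hhhhVe => hhhhShe => hhhhhhe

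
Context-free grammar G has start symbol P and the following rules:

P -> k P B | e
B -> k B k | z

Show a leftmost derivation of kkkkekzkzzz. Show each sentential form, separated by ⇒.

P ⇒ kPB ⇒ kkPBB ⇒ kkkPBBB ⇒ kkkkPBBBB ⇒ kkkkeBBBB ⇒ kkkkekBkBBB ⇒ kkkkekzkBBB ⇒ kkkkekzkzBB ⇒ kkkkekzkzzB ⇒ kkkkekzkzzz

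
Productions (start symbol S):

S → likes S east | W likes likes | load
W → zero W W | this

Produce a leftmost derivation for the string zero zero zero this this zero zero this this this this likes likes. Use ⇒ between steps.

S ⇒ W likes likes   [S → W likes likes]
W likes likes ⇒ zero W W likes likes   [W → zero W W]
zero W W likes likes ⇒ zero zero W W W likes likes   [W → zero W W]
zero zero W W W likes likes ⇒ zero zero zero W W W W likes likes   [W → zero W W]
zero zero zero W W W W likes likes ⇒ zero zero zero this W W W likes likes   [W → this]
zero zero zero this W W W likes likes ⇒ zero zero zero this this W W likes likes   [W → this]
zero zero zero this this W W likes likes ⇒ zero zero zero this this zero W W W likes likes   [W → zero W W]
zero zero zero this this zero W W W likes likes ⇒ zero zero zero this this zero zero W W W W likes likes   [W → zero W W]
zero zero zero this this zero zero W W W W likes likes ⇒ zero zero zero this this zero zero this W W W likes likes   [W → this]
zero zero zero this this zero zero this W W W likes likes ⇒ zero zero zero this this zero zero this this W W likes likes   [W → this]
zero zero zero this this zero zero this this W W likes likes ⇒ zero zero zero this this zero zero this this this W likes likes   [W → this]
zero zero zero this this zero zero this this this W likes likes ⇒ zero zero zero this this zero zero this this this this likes likes   [W → this]

S ⇒ W likes likes ⇒ zero W W likes likes ⇒ zero zero W W W likes likes ⇒ zero zero zero W W W W likes likes ⇒ zero zero zero this W W W likes likes ⇒ zero zero zero this this W W likes likes ⇒ zero zero zero this this zero W W W likes likes ⇒ zero zero zero this this zero zero W W W W likes likes ⇒ zero zero zero this this zero zero this W W W likes likes ⇒ zero zero zero this this zero zero this this W W likes likes ⇒ zero zero zero this this zero zero this this this W likes likes ⇒ zero zero zero this this zero zero this this this this likes likes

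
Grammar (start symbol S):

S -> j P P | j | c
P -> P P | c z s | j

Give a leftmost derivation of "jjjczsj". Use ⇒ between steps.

S ⇒ jPP ⇒ jPPP ⇒ jjPP ⇒ jjPPP ⇒ jjjPP ⇒ jjjczsP ⇒ jjjczsj

S ⇒ jPP   [S -> j P P]
jPP ⇒ jPPP   [P -> P P]
jPPP ⇒ jjPP   [P -> j]
jjPP ⇒ jjPPP   [P -> P P]
jjPPP ⇒ jjjPP   [P -> j]
jjjPP ⇒ jjjczsP   [P -> c z s]
jjjczsP ⇒ jjjczsj   [P -> j]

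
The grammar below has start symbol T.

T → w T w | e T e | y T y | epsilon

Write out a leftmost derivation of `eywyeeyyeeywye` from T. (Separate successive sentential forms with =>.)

T => eTe => eyTye => eywTwye => eywyTywye => eywyeTeywye => eywyeeTeeywye => eywyeeyTyeeywye => eywyeeyyeeywye

T => eTe   [T → e T e]
eTe => eyTye   [T → y T y]
eyTye => eywTwye   [T → w T w]
eywTwye => eywyTywye   [T → y T y]
eywyTywye => eywyeTeywye   [T → e T e]
eywyeTeywye => eywyeeTeeywye   [T → e T e]
eywyeeTeeywye => eywyeeyTyeeywye   [T → y T y]
eywyeeyTyeeywye => eywyeeyyeeywye   [T → epsilon]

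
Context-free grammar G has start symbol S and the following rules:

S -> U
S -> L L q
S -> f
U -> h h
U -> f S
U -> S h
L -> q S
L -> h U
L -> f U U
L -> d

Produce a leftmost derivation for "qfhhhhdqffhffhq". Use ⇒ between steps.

S ⇒ LLq   [S -> L L q]
LLq ⇒ qSLq   [L -> q S]
qSLq ⇒ qLLqLq   [S -> L L q]
qLLqLq ⇒ qfUULqLq   [L -> f U U]
qfUULqLq ⇒ qfhhULqLq   [U -> h h]
qfhhULqLq ⇒ qfhhhhLqLq   [U -> h h]
qfhhhhLqLq ⇒ qfhhhhdqLq   [L -> d]
qfhhhhdqLq ⇒ qfhhhhdqfUUq   [L -> f U U]
qfhhhhdqfUUq ⇒ qfhhhhdqfShUq   [U -> S h]
qfhhhhdqfShUq ⇒ qfhhhhdqffhUq   [S -> f]
qfhhhhdqffhUq ⇒ qfhhhhdqffhfSq   [U -> f S]
qfhhhhdqffhfSq ⇒ qfhhhhdqffhfUq   [S -> U]
qfhhhhdqffhfUq ⇒ qfhhhhdqffhfShq   [U -> S h]
qfhhhhdqffhfShq ⇒ qfhhhhdqffhffhq   [S -> f]

S ⇒ LLq ⇒ qSLq ⇒ qLLqLq ⇒ qfUULqLq ⇒ qfhhULqLq ⇒ qfhhhhLqLq ⇒ qfhhhhdqLq ⇒ qfhhhhdqfUUq ⇒ qfhhhhdqfShUq ⇒ qfhhhhdqffhUq ⇒ qfhhhhdqffhfSq ⇒ qfhhhhdqffhfUq ⇒ qfhhhhdqffhfShq ⇒ qfhhhhdqffhffhq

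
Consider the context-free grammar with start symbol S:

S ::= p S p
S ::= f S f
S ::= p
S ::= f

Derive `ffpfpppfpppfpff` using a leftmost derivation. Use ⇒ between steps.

S ⇒ fSf ⇒ ffSff ⇒ ffpSpff ⇒ ffpfSfpff ⇒ ffpfpSpfpff ⇒ ffpfppSppfpff ⇒ ffpfpppSpppfpff ⇒ ffpfpppfpppfpff

S ⇒ fSf   [S ::= f S f]
fSf ⇒ ffSff   [S ::= f S f]
ffSff ⇒ ffpSpff   [S ::= p S p]
ffpSpff ⇒ ffpfSfpff   [S ::= f S f]
ffpfSfpff ⇒ ffpfpSpfpff   [S ::= p S p]
ffpfpSpfpff ⇒ ffpfppSppfpff   [S ::= p S p]
ffpfppSppfpff ⇒ ffpfpppSpppfpff   [S ::= p S p]
ffpfpppSpppfpff ⇒ ffpfpppfpppfpff   [S ::= f]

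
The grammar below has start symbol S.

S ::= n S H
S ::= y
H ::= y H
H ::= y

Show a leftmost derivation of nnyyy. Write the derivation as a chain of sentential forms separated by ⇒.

S ⇒ nSH ⇒ nnSHH ⇒ nnyHH ⇒ nnyyH ⇒ nnyyy

S ⇒ nSH   [S ::= n S H]
nSH ⇒ nnSHH   [S ::= n S H]
nnSHH ⇒ nnyHH   [S ::= y]
nnyHH ⇒ nnyyH   [H ::= y]
nnyyH ⇒ nnyyy   [H ::= y]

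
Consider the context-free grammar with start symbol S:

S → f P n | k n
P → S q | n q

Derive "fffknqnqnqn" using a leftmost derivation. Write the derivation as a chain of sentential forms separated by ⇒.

S ⇒ fPn ⇒ fSqn ⇒ ffPnqn ⇒ ffSqnqn ⇒ fffPnqnqn ⇒ fffSqnqnqn ⇒ fffknqnqnqn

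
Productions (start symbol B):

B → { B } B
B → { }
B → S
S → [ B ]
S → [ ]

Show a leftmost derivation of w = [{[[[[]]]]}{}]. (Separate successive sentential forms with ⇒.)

B ⇒ S ⇒ [B] ⇒ [{B}B] ⇒ [{S}B] ⇒ [{[B]}B] ⇒ [{[S]}B] ⇒ [{[[B]]}B] ⇒ [{[[S]]}B] ⇒ [{[[[B]]]}B] ⇒ [{[[[S]]]}B] ⇒ [{[[[[]]]]}B] ⇒ [{[[[[]]]]}{}]

B ⇒ S   [B → S]
S ⇒ [B]   [S → [ B ]]
[B] ⇒ [{B}B]   [B → { B } B]
[{B}B] ⇒ [{S}B]   [B → S]
[{S}B] ⇒ [{[B]}B]   [S → [ B ]]
[{[B]}B] ⇒ [{[S]}B]   [B → S]
[{[S]}B] ⇒ [{[[B]]}B]   [S → [ B ]]
[{[[B]]}B] ⇒ [{[[S]]}B]   [B → S]
[{[[S]]}B] ⇒ [{[[[B]]]}B]   [S → [ B ]]
[{[[[B]]]}B] ⇒ [{[[[S]]]}B]   [B → S]
[{[[[S]]]}B] ⇒ [{[[[[]]]]}B]   [S → [ ]]
[{[[[[]]]]}B] ⇒ [{[[[[]]]]}{}]   [B → { }]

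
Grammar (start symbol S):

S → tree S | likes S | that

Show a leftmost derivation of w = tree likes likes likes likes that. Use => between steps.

S => tree S   [S → tree S]
tree S => tree likes S   [S → likes S]
tree likes S => tree likes likes S   [S → likes S]
tree likes likes S => tree likes likes likes S   [S → likes S]
tree likes likes likes S => tree likes likes likes likes S   [S → likes S]
tree likes likes likes likes S => tree likes likes likes likes that   [S → that]

S => tree S => tree likes S => tree likes likes S => tree likes likes likes S => tree likes likes likes likes S => tree likes likes likes likes that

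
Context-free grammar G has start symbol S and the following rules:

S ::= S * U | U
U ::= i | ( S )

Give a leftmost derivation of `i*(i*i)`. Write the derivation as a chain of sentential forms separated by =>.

S=>S*U=>U*U=>i*U=>i*(S)=>i*(S*U)=>i*(U*U)=>i*(i*U)=>i*(i*i)

S => S*U   [S ::= S * U]
S*U => U*U   [S ::= U]
U*U => i*U   [U ::= i]
i*U => i*(S)   [U ::= ( S )]
i*(S) => i*(S*U)   [S ::= S * U]
i*(S*U) => i*(U*U)   [S ::= U]
i*(U*U) => i*(i*U)   [U ::= i]
i*(i*U) => i*(i*i)   [U ::= i]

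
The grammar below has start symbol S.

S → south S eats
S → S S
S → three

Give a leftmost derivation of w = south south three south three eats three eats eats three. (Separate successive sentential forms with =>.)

S => S S => south S eats S => south south S eats eats S => south south S S eats eats S => south south S S S eats eats S => south south three S S eats eats S => south south three south S eats S eats eats S => south south three south three eats S eats eats S => south south three south three eats three eats eats S => south south three south three eats three eats eats three

S => S S   [S → S S]
S S => south S eats S   [S → south S eats]
south S eats S => south south S eats eats S   [S → south S eats]
south south S eats eats S => south south S S eats eats S   [S → S S]
south south S S eats eats S => south south S S S eats eats S   [S → S S]
south south S S S eats eats S => south south three S S eats eats S   [S → three]
south south three S S eats eats S => south south three south S eats S eats eats S   [S → south S eats]
south south three south S eats S eats eats S => south south three south three eats S eats eats S   [S → three]
south south three south three eats S eats eats S => south south three south three eats three eats eats S   [S → three]
south south three south three eats three eats eats S => south south three south three eats three eats eats three   [S → three]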